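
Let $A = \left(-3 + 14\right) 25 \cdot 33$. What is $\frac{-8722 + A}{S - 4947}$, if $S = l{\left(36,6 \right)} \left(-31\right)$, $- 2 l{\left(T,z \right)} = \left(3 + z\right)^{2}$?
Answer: $- \frac{706}{7383} \approx -0.095625$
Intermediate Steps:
$A = 9075$ ($A = 11 \cdot 25 \cdot 33 = 275 \cdot 33 = 9075$)
$l{\left(T,z \right)} = - \frac{\left(3 + z\right)^{2}}{2}$
$S = \frac{2511}{2}$ ($S = - \frac{\left(3 + 6\right)^{2}}{2} \left(-31\right) = - \frac{9^{2}}{2} \left(-31\right) = \left(- \frac{1}{2}\right) 81 \left(-31\right) = \left(- \frac{81}{2}\right) \left(-31\right) = \frac{2511}{2} \approx 1255.5$)
$\frac{-8722 + A}{S - 4947} = \frac{-8722 + 9075}{\frac{2511}{2} - 4947} = \frac{353}{- \frac{7383}{2}} = 353 \left(- \frac{2}{7383}\right) = - \frac{706}{7383}$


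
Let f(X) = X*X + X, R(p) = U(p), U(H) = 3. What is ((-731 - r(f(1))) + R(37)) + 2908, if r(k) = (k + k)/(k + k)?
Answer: 2179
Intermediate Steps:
R(p) = 3
f(X) = X + X**2 (f(X) = X**2 + X = X + X**2)
r(k) = 1 (r(k) = (2*k)/((2*k)) = (2*k)*(1/(2*k)) = 1)
((-731 - r(f(1))) + R(37)) + 2908 = ((-731 - 1*1) + 3) + 2908 = ((-731 - 1) + 3) + 2908 = (-732 + 3) + 2908 = -729 + 2908 = 2179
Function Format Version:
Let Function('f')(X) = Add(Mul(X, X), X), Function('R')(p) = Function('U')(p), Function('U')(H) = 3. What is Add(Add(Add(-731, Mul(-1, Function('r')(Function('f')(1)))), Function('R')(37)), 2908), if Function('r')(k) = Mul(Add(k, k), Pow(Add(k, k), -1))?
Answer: 2179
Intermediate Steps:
Function('R')(p) = 3
Function('f')(X) = Add(X, Pow(X, 2)) (Function('f')(X) = Add(Pow(X, 2), X) = Add(X, Pow(X, 2)))
Function('r')(k) = 1 (Function('r')(k) = Mul(Mul(2, k), Pow(Mul(2, k), -1)) = Mul(Mul(2, k), Mul(Rational(1, 2), Pow(k, -1))) = 1)
Add(Add(Add(-731, Mul(-1, Function('r')(Function('f')(1)))), Function('R')(37)), 2908) = Add(Add(Add(-731, Mul(-1, 1)), 3), 2908) = Add(Add(Add(-731, -1), 3), 2908) = Add(Add(-732, 3), 2908) = Add(-729, 2908) = 2179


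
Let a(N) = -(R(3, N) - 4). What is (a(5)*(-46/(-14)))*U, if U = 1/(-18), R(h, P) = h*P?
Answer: 253/126 ≈ 2.0079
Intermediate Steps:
R(h, P) = P*h
U = -1/18 ≈ -0.055556
a(N) = 4 - 3*N (a(N) = -(N*3 - 4) = -(3*N - 4) = -(-4 + 3*N) = 4 - 3*N)
(a(5)*(-46/(-14)))*U = ((4 - 3*5)*(-46/(-14)))*(-1/18) = ((4 - 15)*(-46*(-1/14)))*(-1/18) = -11*23/7*(-1/18) = -253/7*(-1/18) = 253/126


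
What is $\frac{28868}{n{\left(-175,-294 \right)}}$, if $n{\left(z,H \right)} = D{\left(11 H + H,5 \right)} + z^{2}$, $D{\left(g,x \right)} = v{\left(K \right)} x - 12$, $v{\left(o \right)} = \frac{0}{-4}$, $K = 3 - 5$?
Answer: $\frac{28868}{30613} \approx 0.943$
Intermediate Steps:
$K = -2$
$v{\left(o \right)} = 0$ ($v{\left(o \right)} = 0 \left(- \frac{1}{4}\right) = 0$)
$D{\left(g,x \right)} = -12$ ($D{\left(g,x \right)} = 0 x - 12 = 0 - 12 = -12$)
$n{\left(z,H \right)} = -12 + z^{2}$
$\frac{28868}{n{\left(-175,-294 \right)}} = \frac{28868}{-12 + \left(-175\right)^{2}} = \frac{28868}{-12 + 30625} = \frac{28868}{30613}$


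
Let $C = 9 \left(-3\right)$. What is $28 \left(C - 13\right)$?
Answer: $-1120$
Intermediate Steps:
$C = -27$
$28 \left(C - 13\right) = 28 \left(-27 - 13\right) = 28 \left(-40\right) = -1120$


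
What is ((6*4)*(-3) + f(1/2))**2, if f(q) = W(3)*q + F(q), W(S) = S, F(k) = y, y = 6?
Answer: 16641/4 ≈ 4160.3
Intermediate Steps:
F(k) = 6
f(q) = 6 + 3*q (f(q) = 3*q + 6 = 6 + 3*q)
((6*4)*(-3) + f(1/2))**2 = ((6*4)*(-3) + (6 + 3/2))**2 = (24*(-3) + (6 + 3*(1/2)))**2 = (-72 + (6 + 3/2))**2 = (-72 + 15/2)**2 = (-129/2)**2 = 16641/4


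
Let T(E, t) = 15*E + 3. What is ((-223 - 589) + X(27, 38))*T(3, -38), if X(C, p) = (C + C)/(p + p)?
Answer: -739896/19 ≈ -38942.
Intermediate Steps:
X(C, p) = C/p (X(C, p) = (2*C)/((2*p)) = (2*C)*(1/(2*p)) = C/p)
T(E, t) = 3 + 15*E
((-223 - 589) + X(27, 38))*T(3, -38) = ((-223 - 589) + 27/38)*(3 + 15*3) = (-812 + 27*(1/38))*(3 + 45) = (-812 + 27/38)*48 = -30829/38*48 = -739896/19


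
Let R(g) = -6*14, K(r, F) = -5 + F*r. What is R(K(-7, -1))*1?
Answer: -84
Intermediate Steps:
R(g) = -84
R(K(-7, -1))*1 = -84*1 = -84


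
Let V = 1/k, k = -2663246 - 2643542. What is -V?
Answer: 1/5306788 ≈ 1.8844e-7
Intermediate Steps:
k = -5306788
V = -1/5306788 (V = 1/(-5306788) = -1/5306788 ≈ -1.8844e-7)
-V = -1*(-1/5306788) = 1/5306788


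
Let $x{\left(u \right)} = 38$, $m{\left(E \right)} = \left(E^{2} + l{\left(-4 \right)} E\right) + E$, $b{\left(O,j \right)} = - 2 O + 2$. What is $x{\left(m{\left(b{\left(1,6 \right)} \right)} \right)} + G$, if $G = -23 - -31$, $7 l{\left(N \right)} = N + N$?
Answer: $46$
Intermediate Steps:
$l{\left(N \right)} = \frac{2 N}{7}$ ($l{\left(N \right)} = \frac{N + N}{7} = \frac{2 N}{7}$)
$b{\left(O,j \right)} = 2 - 2 O$
$m{\left(E \right)} = E^{2} - \frac{E}{7}$ ($m{\left(E \right)} = \left(E^{2} + \frac{2}{7} \left(-4\right) E\right) + E = \left(E^{2} - \frac{8 E}{7}\right) + E = E^{2} - \frac{E}{7}$)
$G = 8$ ($G = -23 + 31 = 8$)
$x{\left(m{\left(b{\left(1,6 \right)} \right)} \right)} + G = 38 + 8 = 46$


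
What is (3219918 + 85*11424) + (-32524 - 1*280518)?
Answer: 3877916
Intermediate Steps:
(3219918 + 85*11424) + (-32524 - 1*280518) = (3219918 + 971040) + (-32524 - 280518) = 4190958 - 313042 = 3877916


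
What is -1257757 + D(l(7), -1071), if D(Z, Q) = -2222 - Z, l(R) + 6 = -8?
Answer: -1259965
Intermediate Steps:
l(R) = -14 (l(R) = -6 - 8 = -14)
-1257757 + D(l(7), -1071) = -1257757 + (-2222 - 1*(-14)) = -1257757 + (-2222 + 14) = -1257757 - 2208 = -1259965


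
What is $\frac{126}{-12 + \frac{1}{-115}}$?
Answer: $- \frac{14490}{1381} \approx -10.492$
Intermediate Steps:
$\frac{126}{-12 + \frac{1}{-115}} = \frac{126}{-12 - \frac{1}{115}} = \frac{126}{- \frac{1381}{115}} = 126 \left(- \frac{115}{1381}\right) = - \frac{14490}{1381}$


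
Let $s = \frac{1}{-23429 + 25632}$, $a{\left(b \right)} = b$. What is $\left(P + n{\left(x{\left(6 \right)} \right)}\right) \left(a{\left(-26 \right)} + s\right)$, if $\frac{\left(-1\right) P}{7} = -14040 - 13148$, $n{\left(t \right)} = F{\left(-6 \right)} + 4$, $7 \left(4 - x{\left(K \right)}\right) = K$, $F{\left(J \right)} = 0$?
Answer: $- \frac{10900958640}{2203} \approx -4.9482 \cdot 10^{6}$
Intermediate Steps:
$x{\left(K \right)} = 4 - \frac{K}{7}$
$s = \frac{1}{2203} \approx 0.00045393$
$n{\left(t \right)} = 4$ ($n{\left(t \right)} = 0 + 4 = 4$)
$P = 190316$ ($P = - 7 \left(-14040 - 13148\right) = \left(-7\right) \left(-27188\right) = 190316$)
$\left(P + n{\left(x{\left(6 \right)} \right)}\right) \left(a{\left(-26 \right)} + s\right) = \left(190316 + 4\right) \left(-26 + \frac{1}{2203}\right) = 190320 \left(- \frac{57277}{2203}\right) = - \frac{10900958640}{2203}$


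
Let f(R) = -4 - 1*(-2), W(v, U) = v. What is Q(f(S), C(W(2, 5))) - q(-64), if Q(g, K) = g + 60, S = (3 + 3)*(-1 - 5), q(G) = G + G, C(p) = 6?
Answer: 186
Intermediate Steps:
q(G) = 2*G
S = -36 (S = 6*(-6) = -36)
f(R) = -2 (f(R) = -4 + 2 = -2)
Q(g, K) = 60 + g
Q(f(S), C(W(2, 5))) - q(-64) = (60 - 2) - 2*(-64) = 58 - 1*(-128) = 58 + 128 = 186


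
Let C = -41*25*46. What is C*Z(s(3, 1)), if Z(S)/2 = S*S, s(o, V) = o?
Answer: -848700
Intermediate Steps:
Z(S) = 2*S**2 (Z(S) = 2*(S*S) = 2*S**2)
C = -47150 (C = -1025*46 = -47150)
C*Z(s(3, 1)) = -94300*3**2 = -94300*9 = -47150*18 = -848700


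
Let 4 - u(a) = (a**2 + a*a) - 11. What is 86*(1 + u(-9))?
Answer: -12556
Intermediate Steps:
u(a) = 15 - 2*a**2 (u(a) = 4 - ((a**2 + a*a) - 11) = 4 - ((a**2 + a**2) - 11) = 4 - (2*a**2 - 11) = 4 - (-11 + 2*a**2) = 4 + (11 - 2*a**2) = 15 - 2*a**2)
86*(1 + u(-9)) = 86*(1 + (15 - 2*(-9)**2)) = 86*(1 + (15 - 2*81)) = 86*(1 + (15 - 162)) = 86*(1 - 147) = 86*(-146) = -12556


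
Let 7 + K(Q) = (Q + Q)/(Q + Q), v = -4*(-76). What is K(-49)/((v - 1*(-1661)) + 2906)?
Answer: -6/4871 ≈ -0.0012318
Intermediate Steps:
v = 304
K(Q) = -6 (K(Q) = -7 + (Q + Q)/(Q + Q) = -7 + (2*Q)/((2*Q)) = -7 + (2*Q)*(1/(2*Q)) = -7 + 1 = -6)
K(-49)/((v - 1*(-1661)) + 2906) = -6/((304 - 1*(-1661)) + 2906) = -6/((304 + 1661) + 2906) = -6/(1965 + 2906) = -6/4871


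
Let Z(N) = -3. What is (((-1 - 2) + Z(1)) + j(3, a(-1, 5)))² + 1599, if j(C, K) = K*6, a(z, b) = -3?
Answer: 2175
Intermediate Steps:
j(C, K) = 6*K
(((-1 - 2) + Z(1)) + j(3, a(-1, 5)))² + 1599 = (((-1 - 2) - 3) + 6*(-3))² + 1599 = ((-3 - 3) - 18)² + 1599 = (-6 - 18)² + 1599 = (-24)² + 1599 = 576 + 1599 = 2175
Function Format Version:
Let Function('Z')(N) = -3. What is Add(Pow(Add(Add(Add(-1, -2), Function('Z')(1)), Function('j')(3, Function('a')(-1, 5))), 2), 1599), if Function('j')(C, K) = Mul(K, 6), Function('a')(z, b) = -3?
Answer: 2175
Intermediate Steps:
Function('j')(C, K) = Mul(6, K)
Add(Pow(Add(Add(Add(-1, -2), Function('Z')(1)), Function('j')(3, Function('a')(-1, 5))), 2), 1599) = Add(Pow(Add(Add(Add(-1, -2), -3), Mul(6, -3)), 2), 1599) = Add(Pow(Add(Add(-3, -3), -18), 2), 1599) = Add(Pow(Add(-6, -18), 2), 1599) = Add(Pow(-24, 2), 1599) = Add(576, 1599) = 2175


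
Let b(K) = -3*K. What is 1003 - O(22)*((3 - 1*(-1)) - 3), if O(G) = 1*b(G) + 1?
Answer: 1068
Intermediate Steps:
O(G) = 1 - 3*G (O(G) = 1*(-3*G) + 1 = -3*G + 1 = 1 - 3*G)
1003 - O(22)*((3 - 1*(-1)) - 3) = 1003 - (1 - 3*22)*((3 - 1*(-1)) - 3) = 1003 - (1 - 66)*((3 + 1) - 3) = 1003 - (-65)*(4 - 3) = 1003 - (-65) = 1003 - 1*(-65) = 1003 + 65 = 1068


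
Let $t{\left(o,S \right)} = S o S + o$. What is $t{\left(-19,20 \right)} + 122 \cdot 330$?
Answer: $32641$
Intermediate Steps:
$t{\left(o,S \right)} = o + o S^{2}$ ($t{\left(o,S \right)} = o S^{2} + o = o + o S^{2}$)
$t{\left(-19,20 \right)} + 122 \cdot 330 = - 19 \left(1 + 20^{2}\right) + 122 \cdot 330 = - 19 \left(1 + 400\right) + 40260 = \left(-19\right) 401 + 40260 = -7619 + 40260 = 32641$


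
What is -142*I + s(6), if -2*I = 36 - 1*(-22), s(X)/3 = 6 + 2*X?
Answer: 4172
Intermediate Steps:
s(X) = 18 + 6*X (s(X) = 3*(6 + 2*X) = 18 + 6*X)
I = -29 (I = -(36 - 1*(-22))/2 = -(36 + 22)/2 = -1/2*58 = -29)
-142*I + s(6) = -142*(-29) + (18 + 6*6) = 4118 + (18 + 36) = 4118 + 54 = 4172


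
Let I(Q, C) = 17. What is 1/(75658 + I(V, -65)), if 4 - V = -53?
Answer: 1/75675 ≈ 1.3214e-5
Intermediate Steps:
V = 57 (V = 4 - 1*(-53) = 4 + 53 = 57)
1/(75658 + I(V, -65)) = 1/(75658 + 17) = 1/75675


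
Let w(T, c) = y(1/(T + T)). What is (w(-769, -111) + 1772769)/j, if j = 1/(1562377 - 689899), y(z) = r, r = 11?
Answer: 1546711548840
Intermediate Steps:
y(z) = 11
w(T, c) = 11
j = 1/872478 ≈ 1.1462e-6
(w(-769, -111) + 1772769)/j = (11 + 1772769)/(1/872478) = 1772780*872478 = 1546711548840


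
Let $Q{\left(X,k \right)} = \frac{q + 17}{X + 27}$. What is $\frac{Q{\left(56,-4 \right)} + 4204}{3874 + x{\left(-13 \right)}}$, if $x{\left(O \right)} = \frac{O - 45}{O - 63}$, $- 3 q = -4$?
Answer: $\frac{39780338}{36663009} \approx 1.085$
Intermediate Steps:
$q = \frac{4}{3}$ ($q = \left(- \frac{1}{3}\right) \left(-4\right) = \frac{4}{3} \approx 1.3333$)
$x{\left(O \right)} = \frac{-45 + O}{-63 + O}$
$Q{\left(X,k \right)} = \frac{55}{3 \left(27 + X\right)}$ ($Q{\left(X,k \right)} = \frac{\frac{4}{3} + 17}{X + 27} = \frac{55}{3 \left(27 + X\right)}$)
$\frac{Q{\left(56,-4 \right)} + 4204}{3874 + x{\left(-13 \right)}} = \frac{\frac{55}{3 \left(27 + 56\right)} + 4204}{3874 + \frac{-45 - 13}{-63 - 13}} = \frac{\frac{55}{3 \cdot 83} + 4204}{3874 + \frac{1}{-76} \left(-58\right)} = \frac{\frac{55}{3} \cdot \frac{1}{83} + 4204}{3874 - - \frac{29}{38}} = \frac{\frac{55}{249} + 4204}{3874 + \frac{29}{38}} = \frac{1046851}{249 \cdot \frac{147241}{38}} = \frac{1046851}{249} \cdot \frac{38}{147241} = \frac{39780338}{36663009}$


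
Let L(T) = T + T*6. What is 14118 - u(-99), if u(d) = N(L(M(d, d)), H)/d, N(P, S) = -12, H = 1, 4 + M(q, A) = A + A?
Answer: 465890/33 ≈ 14118.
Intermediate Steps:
M(q, A) = -4 + 2*A (M(q, A) = -4 + (A + A) = -4 + 2*A)
L(T) = 7*T (L(T) = T + 6*T = 7*T)
u(d) = -12/d
14118 - u(-99) = 14118 - (-12)/(-99) = 14118 - (-12)*(-1)/99 = 14118 - 1*4/33 = 14118 - 4/33 = 465890/33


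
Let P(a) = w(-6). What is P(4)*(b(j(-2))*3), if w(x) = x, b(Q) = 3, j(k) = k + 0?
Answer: -54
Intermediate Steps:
j(k) = k
P(a) = -6
P(4)*(b(j(-2))*3) = -18*3 = -6*9 = -54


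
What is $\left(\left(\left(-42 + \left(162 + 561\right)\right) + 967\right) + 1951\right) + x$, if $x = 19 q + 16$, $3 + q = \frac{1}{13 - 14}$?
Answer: $3539$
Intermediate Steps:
$q = -4$ ($q = -3 + \frac{1}{13 - 14} = -3 + \frac{1}{-1} = -3 - 1 = -4$)
$x = -60$ ($x = 19 \left(-4\right) + 16 = -76 + 16 = -60$)
$\left(\left(\left(-42 + \left(162 + 561\right)\right) + 967\right) + 1951\right) + x = \left(\left(\left(-42 + \left(162 + 561\right)\right) + 967\right) + 1951\right) - 60 = \left(\left(\left(-42 + 723\right) + 967\right) + 1951\right) - 60 = \left(\left(681 + 967\right) + 1951\right) - 60 = \left(1648 + 1951\right) - 60 = 3599 - 60 = 3539$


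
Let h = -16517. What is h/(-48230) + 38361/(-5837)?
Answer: -134903177/21655270 ≈ -6.2296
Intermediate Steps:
h/(-48230) + 38361/(-5837) = -16517/(-48230) + 38361/(-5837) = -16517*(-1/48230) + 38361*(-1/5837) = 16517/48230 - 38361/5837 = -134903177/21655270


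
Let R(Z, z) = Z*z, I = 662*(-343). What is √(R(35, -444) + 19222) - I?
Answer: 227066 + √3682 ≈ 2.2713e+5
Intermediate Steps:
I = -227066
√(R(35, -444) + 19222) - I = √(35*(-444) + 19222) - 1*(-227066) = √(-15540 + 19222) + 227066 = √3682 + 227066 = 227066 + √3682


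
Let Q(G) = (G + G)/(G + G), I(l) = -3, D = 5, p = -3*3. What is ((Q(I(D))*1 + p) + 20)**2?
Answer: 144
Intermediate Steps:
p = -9
Q(G) = 1 (Q(G) = (2*G)/((2*G)) = (2*G)*(1/(2*G)) = 1)
((Q(I(D))*1 + p) + 20)**2 = ((1*1 - 9) + 20)**2 = ((1 - 9) + 20)**2 = (-8 + 20)**2 = 12**2 = 144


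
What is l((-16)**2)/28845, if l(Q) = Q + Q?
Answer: 512/28845 ≈ 0.017750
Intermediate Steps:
l(Q) = 2*Q
l((-16)**2)/28845 = (2*(-16)**2)/28845 = (2*256)*(1/28845) = 512*(1/28845) = 512/28845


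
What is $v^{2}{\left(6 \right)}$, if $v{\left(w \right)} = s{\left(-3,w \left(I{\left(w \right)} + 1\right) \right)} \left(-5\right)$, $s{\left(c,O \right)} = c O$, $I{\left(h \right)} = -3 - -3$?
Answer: $8100$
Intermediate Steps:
$I{\left(h \right)} = 0$ ($I{\left(h \right)} = -3 + 3 = 0$)
$s{\left(c,O \right)} = O c$
$v{\left(w \right)} = 15 w$ ($v{\left(w \right)} = w \left(0 + 1\right) \left(-3\right) \left(-5\right) = w 1 \left(-3\right) \left(-5\right) = w \left(-3\right) \left(-5\right) = - 3 w \left(-5\right) = 15 w$)
$v^{2}{\left(6 \right)} = \left(15 \cdot 6\right)^{2} = 90^{2} = 8100$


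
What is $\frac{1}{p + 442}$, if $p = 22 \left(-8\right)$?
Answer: $\frac{1}{266} \approx 0.0037594$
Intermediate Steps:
$p = -176$
$\frac{1}{p + 442} = \frac{1}{-176 + 442} = \frac{1}{266}$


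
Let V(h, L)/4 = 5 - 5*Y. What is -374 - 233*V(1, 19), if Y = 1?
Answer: -374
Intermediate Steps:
V(h, L) = 0 (V(h, L) = 4*(5 - 5*1) = 4*(5 - 5) = 4*0 = 0)
-374 - 233*V(1, 19) = -374 - 233*0 = -374 + 0 = -374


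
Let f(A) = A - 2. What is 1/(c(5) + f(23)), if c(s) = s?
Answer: 1/26 ≈ 0.038462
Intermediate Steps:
f(A) = -2 + A
1/(c(5) + f(23)) = 1/(5 + (-2 + 23)) = 1/(5 + 21) = 1/26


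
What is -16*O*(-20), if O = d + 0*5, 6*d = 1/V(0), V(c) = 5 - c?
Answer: 32/3 ≈ 10.667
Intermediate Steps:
d = 1/30 (d = 1/(6*(5 - 1*0)) = 1/(6*(5 + 0)) = (⅙)/5 = (⅙)*(⅕) = 1/30 ≈ 0.033333)
O = 1/30 (O = 1/30 + 0*5 = 1/30 + 0 = 1/30 ≈ 0.033333)
-16*O*(-20) = -16*1/30*(-20) = -8/15*(-20) = 32/3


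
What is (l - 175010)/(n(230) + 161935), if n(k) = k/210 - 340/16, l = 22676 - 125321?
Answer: -23323020/13600847 ≈ -1.7148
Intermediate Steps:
l = -102645
n(k) = -85/4 + k/210 (n(k) = k*(1/210) - 340*1/16 = k/210 - 85/4 = -85/4 + k/210)
(l - 175010)/(n(230) + 161935) = (-102645 - 175010)/((-85/4 + (1/210)*230) + 161935) = -277655/((-85/4 + 23/21) + 161935) = -277655/(-1693/84 + 161935) = -277655/13600847/84 = -277655*84/13600847 = -23323020/13600847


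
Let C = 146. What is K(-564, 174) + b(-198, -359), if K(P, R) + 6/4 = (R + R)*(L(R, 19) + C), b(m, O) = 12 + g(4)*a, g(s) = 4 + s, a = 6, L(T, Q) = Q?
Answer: 114957/2 ≈ 57479.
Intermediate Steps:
b(m, O) = 60 (b(m, O) = 12 + (4 + 4)*6 = 12 + 8*6 = 12 + 48 = 60)
K(P, R) = -3/2 + 330*R (K(P, R) = -3/2 + (R + R)*(19 + 146) = -3/2 + (2*R)*165 = -3/2 + 330*R)
K(-564, 174) + b(-198, -359) = (-3/2 + 330*174) + 60 = (-3/2 + 57420) + 60 = 114837/2 + 60 = 114957/2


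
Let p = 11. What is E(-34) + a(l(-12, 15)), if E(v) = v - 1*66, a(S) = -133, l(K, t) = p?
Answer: -233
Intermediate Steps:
l(K, t) = 11
E(v) = -66 + v (E(v) = v - 66 = -66 + v)
E(-34) + a(l(-12, 15)) = (-66 - 34) - 133 = -100 - 133 = -233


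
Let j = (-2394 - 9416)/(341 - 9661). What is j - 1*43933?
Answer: -40944375/932 ≈ -43932.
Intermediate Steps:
j = 1181/932 (j = -11810/(-9320) = -11810*(-1/9320) = 1181/932 ≈ 1.2672)
j - 1*43933 = 1181/932 - 1*43933 = 1181/932 - 43933 = -40944375/932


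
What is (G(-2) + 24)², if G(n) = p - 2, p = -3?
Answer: 361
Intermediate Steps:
G(n) = -5 (G(n) = -3 - 2 = -5)
(G(-2) + 24)² = (-5 + 24)² = 19² = 361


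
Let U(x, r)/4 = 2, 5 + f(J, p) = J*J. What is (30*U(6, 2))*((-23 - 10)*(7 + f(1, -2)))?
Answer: -23760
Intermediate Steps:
f(J, p) = -5 + J² (f(J, p) = -5 + J*J = -5 + J²)
U(x, r) = 8 (U(x, r) = 4*2 = 8)
(30*U(6, 2))*((-23 - 10)*(7 + f(1, -2))) = (30*8)*((-23 - 10)*(7 + (-5 + 1²))) = 240*(-33*(7 + (-5 + 1))) = 240*(-33*(7 - 4)) = 240*(-33*3) = 240*(-99) = -23760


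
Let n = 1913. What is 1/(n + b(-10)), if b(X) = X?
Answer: 1/1903 ≈ 0.00052549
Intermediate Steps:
1/(n + b(-10)) = 1/(1913 - 10) = 1/1903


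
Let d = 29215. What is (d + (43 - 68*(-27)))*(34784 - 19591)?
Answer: 472411142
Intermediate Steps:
(d + (43 - 68*(-27)))*(34784 - 19591) = (29215 + (43 - 68*(-27)))*(34784 - 19591) = (29215 + (43 + 1836))*15193 = (29215 + 1879)*15193 = 31094*15193 = 472411142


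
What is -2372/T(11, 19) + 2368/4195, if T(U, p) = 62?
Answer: -4901862/130045 ≈ -37.694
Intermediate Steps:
-2372/T(11, 19) + 2368/4195 = -2372/62 + 2368/4195 = -2372*1/62 + 2368*(1/4195) = -1186/31 + 2368/4195 = -4901862/130045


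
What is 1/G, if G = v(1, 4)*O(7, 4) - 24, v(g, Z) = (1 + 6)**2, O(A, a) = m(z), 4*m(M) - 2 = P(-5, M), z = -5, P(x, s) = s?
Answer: -4/243 ≈ -0.016461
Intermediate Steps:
m(M) = 1/2 + M/4
O(A, a) = -3/4 (O(A, a) = 1/2 + (1/4)*(-5) = 1/2 - 5/4 = -3/4)
v(g, Z) = 49 (v(g, Z) = 7**2 = 49)
G = -243/4 (G = 49*(-3/4) - 24 = -147/4 - 24 = -243/4 ≈ -60.750)
1/G = 1/(-243/4) = -4/243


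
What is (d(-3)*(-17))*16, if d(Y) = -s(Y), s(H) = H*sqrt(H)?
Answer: -816*I*sqrt(3) ≈ -1413.4*I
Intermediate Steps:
s(H) = H**(3/2)
d(Y) = -Y**(3/2)
(d(-3)*(-17))*16 = (-(-3)**(3/2)*(-17))*16 = (-(-3)*I*sqrt(3)*(-17))*16 = ((3*I*sqrt(3))*(-17))*16 = -51*I*sqrt(3)*16 = -816*I*sqrt(3)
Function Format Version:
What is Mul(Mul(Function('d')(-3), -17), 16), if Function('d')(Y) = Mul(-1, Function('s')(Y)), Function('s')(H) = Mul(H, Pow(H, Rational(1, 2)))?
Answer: Mul(-816, I, Pow(3, Rational(1, 2))) ≈ Mul(-1413.4, I)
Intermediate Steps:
Function('s')(H) = Pow(H, Rational(3, 2))
Function('d')(Y) = Mul(-1, Pow(Y, Rational(3, 2)))
Mul(Mul(Function('d')(-3), -17), 16) = Mul(Mul(Mul(-1, Pow(-3, Rational(3, 2))), -17), 16) = Mul(Mul(Mul(-1, Mul(-3, I, Pow(3, Rational(1, 2)))), -17), 16) = Mul(Mul(Mul(3, I, Pow(3, Rational(1, 2))), -17), 16) = Mul(Mul(-51, I, Pow(3, Rational(1, 2))), 16) = Mul(-816, I, Pow(3, Rational(1, 2)))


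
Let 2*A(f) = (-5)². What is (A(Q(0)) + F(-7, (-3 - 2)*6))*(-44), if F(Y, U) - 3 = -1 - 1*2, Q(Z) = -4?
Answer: -550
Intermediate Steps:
A(f) = 25/2 (A(f) = (½)*(-5)² = (½)*25 = 25/2)
F(Y, U) = 0 (F(Y, U) = 3 + (-1 - 1*2) = 3 + (-1 - 2) = 3 - 3 = 0)
(A(Q(0)) + F(-7, (-3 - 2)*6))*(-44) = (25/2 + 0)*(-44) = (25/2)*(-44) = -550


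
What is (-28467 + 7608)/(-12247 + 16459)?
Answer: -6953/1404 ≈ -4.9523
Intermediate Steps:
(-28467 + 7608)/(-12247 + 16459) = -20859/4212 = -20859*1/4212 = -6953/1404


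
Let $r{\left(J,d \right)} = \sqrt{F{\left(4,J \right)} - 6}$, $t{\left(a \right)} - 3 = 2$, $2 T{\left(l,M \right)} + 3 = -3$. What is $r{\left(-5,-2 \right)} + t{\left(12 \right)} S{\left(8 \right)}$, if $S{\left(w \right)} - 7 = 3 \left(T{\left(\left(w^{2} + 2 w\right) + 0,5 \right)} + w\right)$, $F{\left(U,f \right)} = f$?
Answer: $110 + i \sqrt{11} \approx 110.0 + 3.3166 i$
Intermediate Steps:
$T{\left(l,M \right)} = -3$ ($T{\left(l,M \right)} = - \frac{3}{2} + \frac{1}{2} \left(-3\right) = - \frac{3}{2} - \frac{3}{2} = -3$)
$t{\left(a \right)} = 5$ ($t{\left(a \right)} = 3 + 2 = 5$)
$S{\left(w \right)} = -2 + 3 w$ ($S{\left(w \right)} = 7 + 3 \left(-3 + w\right) = 7 + \left(-9 + 3 w\right) = -2 + 3 w$)
$r{\left(J,d \right)} = \sqrt{-6 + J}$ ($r{\left(J,d \right)} = \sqrt{J - 6} = \sqrt{-6 + J}$)
$r{\left(-5,-2 \right)} + t{\left(12 \right)} S{\left(8 \right)} = \sqrt{-6 - 5} + 5 \left(-2 + 3 \cdot 8\right) = \sqrt{-11} + 5 \left(-2 + 24\right) = i \sqrt{11} + 5 \cdot 22 = i \sqrt{11} + 110 = 110 + i \sqrt{11}$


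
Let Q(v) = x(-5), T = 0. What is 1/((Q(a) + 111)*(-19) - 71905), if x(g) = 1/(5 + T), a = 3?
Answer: -5/370089 ≈ -1.3510e-5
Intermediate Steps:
x(g) = ⅕ (x(g) = 1/(5 + 0) = 1/5 = ⅕)
Q(v) = ⅕
1/((Q(a) + 111)*(-19) - 71905) = 1/((⅕ + 111)*(-19) - 71905) = 1/((556/5)*(-19) - 71905) = 1/(-10564/5 - 71905) = 1/(-370089/5) = -5/370089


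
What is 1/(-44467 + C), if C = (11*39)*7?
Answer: -1/41464 ≈ -2.4117e-5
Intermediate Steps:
C = 3003 (C = 429*7 = 3003)
1/(-44467 + C) = 1/(-44467 + 3003) = 1/(-41464) = -1/41464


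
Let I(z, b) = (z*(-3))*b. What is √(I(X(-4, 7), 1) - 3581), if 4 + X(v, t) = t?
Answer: I*√3590 ≈ 59.917*I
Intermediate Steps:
X(v, t) = -4 + t
I(z, b) = -3*b*z (I(z, b) = (-3*z)*b = -3*b*z)
√(I(X(-4, 7), 1) - 3581) = √(-3*1*(-4 + 7) - 3581) = √(-3*1*3 - 3581) = √(-9 - 3581) = √(-3590) = I*√3590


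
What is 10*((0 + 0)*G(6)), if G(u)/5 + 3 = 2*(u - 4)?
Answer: 0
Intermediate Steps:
G(u) = -55 + 10*u (G(u) = -15 + 5*(2*(u - 4)) = -15 + 5*(2*(-4 + u)) = -15 + 5*(-8 + 2*u) = -15 + (-40 + 10*u) = -55 + 10*u)
10*((0 + 0)*G(6)) = 10*((0 + 0)*(-55 + 10*6)) = 10*(0*(-55 + 60)) = 10*(0*5) = 10*0 = 0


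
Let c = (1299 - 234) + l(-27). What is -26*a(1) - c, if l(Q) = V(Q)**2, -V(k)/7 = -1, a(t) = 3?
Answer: -1192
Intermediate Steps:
V(k) = 7 (V(k) = -7*(-1) = 7)
l(Q) = 49 (l(Q) = 7**2 = 49)
c = 1114 (c = (1299 - 234) + 49 = 1065 + 49 = 1114)
-26*a(1) - c = -26*3 - 1*1114 = -78 - 1114 = -1192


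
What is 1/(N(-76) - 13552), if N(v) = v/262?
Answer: -131/1775350 ≈ -7.3788e-5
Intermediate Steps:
N(v) = v/262 (N(v) = v*(1/262) = v/262)
1/(N(-76) - 13552) = 1/((1/262)*(-76) - 13552) = 1/(-38/131 - 13552) = 1/(-1775350/131) = -131/1775350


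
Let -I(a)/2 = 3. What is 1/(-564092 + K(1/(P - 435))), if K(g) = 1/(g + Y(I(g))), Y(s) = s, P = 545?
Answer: -659/371736738 ≈ -1.7728e-6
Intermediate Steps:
I(a) = -6 (I(a) = -2*3 = -6)
K(g) = 1/(-6 + g) (K(g) = 1/(g - 6) = 1/(-6 + g))
1/(-564092 + K(1/(P - 435))) = 1/(-564092 + 1/(-6 + 1/(545 - 435))) = 1/(-564092 + 1/(-6 + 1/110)) = 1/(-564092 + 1/(-659/110)) = 1/(-564092 - 110/659) = 1/(-371736738/659) = -659/371736738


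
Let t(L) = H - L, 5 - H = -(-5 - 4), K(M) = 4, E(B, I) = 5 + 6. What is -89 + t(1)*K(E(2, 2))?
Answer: -109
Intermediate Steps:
E(B, I) = 11
H = -4 (H = 5 - (-1)*(-5 - 4) = 5 - (-1)*(-9) = 5 - 1*9 = 5 - 9 = -4)
t(L) = -4 - L
-89 + t(1)*K(E(2, 2)) = -89 + (-4 - 1*1)*4 = -89 + (-4 - 1)*4 = -89 - 5*4 = -89 - 20 = -109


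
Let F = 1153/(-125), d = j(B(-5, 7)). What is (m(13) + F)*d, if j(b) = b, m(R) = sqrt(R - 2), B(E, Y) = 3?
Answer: -3459/125 + 3*sqrt(11) ≈ -17.722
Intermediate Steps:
m(R) = sqrt(-2 + R)
d = 3
F = -1153/125 (F = 1153*(-1/125) = -1153/125 ≈ -9.2240)
(m(13) + F)*d = (sqrt(-2 + 13) - 1153/125)*3 = (sqrt(11) - 1153/125)*3 = (-1153/125 + sqrt(11))*3 = -3459/125 + 3*sqrt(11)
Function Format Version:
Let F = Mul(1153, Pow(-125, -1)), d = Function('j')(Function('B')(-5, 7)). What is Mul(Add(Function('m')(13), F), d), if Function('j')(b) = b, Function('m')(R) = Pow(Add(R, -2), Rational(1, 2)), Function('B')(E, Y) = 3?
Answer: Add(Rational(-3459, 125), Mul(3, Pow(11, Rational(1, 2)))) ≈ -17.722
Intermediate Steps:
Function('m')(R) = Pow(Add(-2, R), Rational(1, 2))
d = 3
F = Rational(-1153, 125) (F = Mul(1153, Rational(-1, 125)) = Rational(-1153, 125) ≈ -9.2240)
Mul(Add(Function('m')(13), F), d) = Mul(Add(Pow(Add(-2, 13), Rational(1, 2)), Rational(-1153, 125)), 3) = Mul(Add(Pow(11, Rational(1, 2)), Rational(-1153, 125)), 3) = Mul(Add(Rational(-1153, 125), Pow(11, Rational(1, 2))), 3) = Add(Rational(-3459, 125), Mul(3, Pow(11, Rational(1, 2))))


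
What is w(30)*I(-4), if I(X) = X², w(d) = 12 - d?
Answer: -288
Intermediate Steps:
w(30)*I(-4) = (12 - 1*30)*(-4)² = (12 - 30)*16 = -18*16 = -288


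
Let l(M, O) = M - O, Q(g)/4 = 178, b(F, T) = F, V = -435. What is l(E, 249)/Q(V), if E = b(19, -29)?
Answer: -115/356 ≈ -0.32303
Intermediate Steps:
Q(g) = 712 (Q(g) = 4*178 = 712)
E = 19
l(E, 249)/Q(V) = (19 - 1*249)/712 = (19 - 249)*(1/712) = -230*1/712 = -115/356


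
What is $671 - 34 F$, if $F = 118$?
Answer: $-3341$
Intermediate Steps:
$671 - 34 F = 671 - 4012 = -3341$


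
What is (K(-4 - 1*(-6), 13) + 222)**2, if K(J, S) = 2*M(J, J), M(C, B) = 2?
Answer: 51076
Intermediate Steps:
K(J, S) = 4 (K(J, S) = 2*2 = 4)
(K(-4 - 1*(-6), 13) + 222)**2 = (4 + 222)**2 = 226**2 = 51076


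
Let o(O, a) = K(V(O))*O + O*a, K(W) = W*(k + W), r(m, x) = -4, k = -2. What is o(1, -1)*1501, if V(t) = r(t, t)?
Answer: 34523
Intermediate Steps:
V(t) = -4
K(W) = W*(-2 + W)
o(O, a) = 24*O + O*a (o(O, a) = (-4*(-2 - 4))*O + O*a = (-4*(-6))*O + O*a = 24*O + O*a)
o(1, -1)*1501 = (1*(24 - 1))*1501 = (1*23)*1501 = 23*1501 = 34523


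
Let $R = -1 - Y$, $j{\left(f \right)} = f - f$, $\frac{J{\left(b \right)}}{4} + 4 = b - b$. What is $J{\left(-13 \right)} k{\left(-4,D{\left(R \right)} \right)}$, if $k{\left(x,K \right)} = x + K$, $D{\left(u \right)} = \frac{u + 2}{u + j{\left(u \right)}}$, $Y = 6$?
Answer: $\frac{368}{7} \approx 52.571$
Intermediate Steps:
$J{\left(b \right)} = -16$ ($J{\left(b \right)} = -16 + 4 \left(b - b\right) = -16 + 4 \cdot 0 = -16 + 0 = -16$)
$j{\left(f \right)} = 0$
$R = -7$ ($R = -1 - 6 = -7$)
$D{\left(u \right)} = \frac{2 + u}{u}$ ($D{\left(u \right)} = \frac{u + 2}{u + 0} = \frac{2 + u}{u}$)
$k{\left(x,K \right)} = K + x$
$J{\left(-13 \right)} k{\left(-4,D{\left(R \right)} \right)} = - 16 \left(\frac{2 - 7}{-7} - 4\right) = - 16 \left(\left(- \frac{1}{7}\right) \left(-5\right) - 4\right) = - 16 \left(\frac{5}{7} - 4\right) = \left(-16\right) \left(- \frac{23}{7}\right) = \frac{368}{7}$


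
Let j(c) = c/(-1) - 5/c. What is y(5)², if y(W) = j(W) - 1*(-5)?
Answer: 1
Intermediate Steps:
j(c) = -c - 5/c (j(c) = c*(-1) - 5/c = -c - 5/c)
y(W) = 5 - W - 5/W (y(W) = (-W - 5/W) - 1*(-5) = (-W - 5/W) + 5 = 5 - W - 5/W)
y(5)² = (5 - 1*5 - 5/5)² = (5 - 5 - 5*⅕)² = (5 - 5 - 1)² = (-1)² = 1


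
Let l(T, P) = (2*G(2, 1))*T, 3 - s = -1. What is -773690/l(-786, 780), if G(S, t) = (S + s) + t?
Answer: 386845/5502 ≈ 70.310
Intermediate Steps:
s = 4 (s = 3 - 1*(-1) = 3 + 1 = 4)
G(S, t) = 4 + S + t (G(S, t) = (S + 4) + t = (4 + S) + t = 4 + S + t)
l(T, P) = 14*T (l(T, P) = (2*(4 + 2 + 1))*T = (2*7)*T = 14*T)
-773690/l(-786, 780) = -773690/(14*(-786)) = -773690/(-11004) = -773690*(-1/11004) = 386845/5502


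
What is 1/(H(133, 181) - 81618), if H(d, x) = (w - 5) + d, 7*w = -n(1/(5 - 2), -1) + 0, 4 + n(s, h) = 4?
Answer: -1/81490 ≈ -1.2271e-5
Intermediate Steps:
n(s, h) = 0 (n(s, h) = -4 + 4 = 0)
w = 0 (w = (-1*0 + 0)/7 = (0 + 0)/7 = (⅐)*0 = 0)
H(d, x) = -5 + d (H(d, x) = (0 - 5) + d = -5 + d)
1/(H(133, 181) - 81618) = 1/((-5 + 133) - 81618) = 1/(128 - 81618) = 1/(-81490) = -1/81490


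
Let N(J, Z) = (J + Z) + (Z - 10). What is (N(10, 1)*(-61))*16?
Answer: -1952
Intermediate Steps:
N(J, Z) = -10 + J + 2*Z (N(J, Z) = (J + Z) + (-10 + Z) = -10 + J + 2*Z)
(N(10, 1)*(-61))*16 = ((-10 + 10 + 2*1)*(-61))*16 = ((-10 + 10 + 2)*(-61))*16 = (2*(-61))*16 = -122*16 = -1952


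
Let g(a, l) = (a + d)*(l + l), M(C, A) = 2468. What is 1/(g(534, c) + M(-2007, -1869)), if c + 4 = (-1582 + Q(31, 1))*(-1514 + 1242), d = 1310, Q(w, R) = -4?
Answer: 1/1590961412 ≈ 6.2855e-10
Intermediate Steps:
c = 431388 (c = -4 + (-1582 - 4)*(-1514 + 1242) = -4 - 1586*(-272) = -4 + 431392 = 431388)
g(a, l) = 2*l*(1310 + a) (g(a, l) = (a + 1310)*(l + l) = (1310 + a)*(2*l) = 2*l*(1310 + a))
1/(g(534, c) + M(-2007, -1869)) = 1/(2*431388*(1310 + 534) + 2468) = 1/(2*431388*1844 + 2468) = 1/(1590958944 + 2468) = 1/1590961412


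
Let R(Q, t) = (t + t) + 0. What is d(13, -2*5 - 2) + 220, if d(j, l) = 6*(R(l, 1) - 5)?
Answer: 202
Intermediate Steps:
R(Q, t) = 2*t (R(Q, t) = 2*t + 0 = 2*t)
d(j, l) = -18 (d(j, l) = 6*(2*1 - 5) = 6*(2 - 5) = 6*(-3) = -18)
d(13, -2*5 - 2) + 220 = -18 + 220 = 202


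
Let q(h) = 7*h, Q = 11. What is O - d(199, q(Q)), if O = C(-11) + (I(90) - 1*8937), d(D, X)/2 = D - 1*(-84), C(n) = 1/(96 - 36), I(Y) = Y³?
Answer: 43169821/60 ≈ 7.1950e+5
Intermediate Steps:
C(n) = 1/60
d(D, X) = 168 + 2*D (d(D, X) = 2*(D - 1*(-84)) = 2*(D + 84) = 2*(84 + D) = 168 + 2*D)
O = 43203781/60 (O = 1/60 + (90³ - 1*8937) = 1/60 + (729000 - 8937) = 1/60 + 720063 = 43203781/60 ≈ 7.2006e+5)
O - d(199, q(Q)) = 43203781/60 - (168 + 2*199) = 43203781/60 - (168 + 398) = 43203781/60 - 1*566 = 43203781/60 - 566 = 43169821/60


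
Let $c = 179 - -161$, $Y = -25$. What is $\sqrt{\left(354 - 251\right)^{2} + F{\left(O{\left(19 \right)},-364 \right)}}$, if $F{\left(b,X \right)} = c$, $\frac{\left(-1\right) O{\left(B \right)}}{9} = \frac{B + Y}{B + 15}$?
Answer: $\sqrt{10949} \approx 104.64$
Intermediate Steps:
$O{\left(B \right)} = - \frac{9 \left(-25 + B\right)}{15 + B}$ ($O{\left(B \right)} = - 9 \frac{B - 25}{B + 15} = - 9 \frac{-25 + B}{15 + B} = - \frac{9 \left(-25 + B\right)}{15 + B}$)
$c = 340$ ($c = 179 + 161 = 340$)
$F{\left(b,X \right)} = 340$
$\sqrt{\left(354 - 251\right)^{2} + F{\left(O{\left(19 \right)},-364 \right)}} = \sqrt{\left(354 - 251\right)^{2} + 340} = \sqrt{103^{2} + 340} = \sqrt{10609 + 340} = \sqrt{10949}$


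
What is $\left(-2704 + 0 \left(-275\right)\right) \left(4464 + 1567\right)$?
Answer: $-16307824$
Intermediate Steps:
$\left(-2704 + 0 \left(-275\right)\right) \left(4464 + 1567\right) = \left(-2704 + 0\right) 6031 = \left(-2704\right) 6031 = -16307824$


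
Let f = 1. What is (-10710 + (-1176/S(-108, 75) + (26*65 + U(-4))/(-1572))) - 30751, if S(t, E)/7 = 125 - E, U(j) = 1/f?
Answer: -1629591623/39300 ≈ -41465.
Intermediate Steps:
U(j) = 1 (U(j) = 1/1 = 1)
S(t, E) = 875 - 7*E (S(t, E) = 7*(125 - E) = 875 - 7*E)
(-10710 + (-1176/S(-108, 75) + (26*65 + U(-4))/(-1572))) - 30751 = (-10710 + (-1176/(875 - 7*75) + (26*65 + 1)/(-1572))) - 30751 = (-10710 + (-1176/(875 - 525) + (1690 + 1)*(-1/1572))) - 30751 = (-10710 + (-1176/350 + 1691*(-1/1572))) - 30751 = (-10710 + (-1176*1/350 - 1691/1572)) - 30751 = (-10710 + (-84/25 - 1691/1572)) - 30751 = (-10710 - 174323/39300) - 30751 = -421077323/39300 - 30751 = -1629591623/39300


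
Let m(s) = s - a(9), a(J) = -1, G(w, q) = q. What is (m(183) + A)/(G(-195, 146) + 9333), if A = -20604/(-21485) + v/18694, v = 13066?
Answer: 37283881373/1903575576305 ≈ 0.019586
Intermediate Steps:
A = 332947093/200820295 (A = -20604/(-21485) + 13066/18694 = -20604*(-1/21485) + 13066*(1/18694) = 20604/21485 + 6533/9347 = 332947093/200820295 ≈ 1.6579)
m(s) = 1 + s (m(s) = s - 1*(-1) = s + 1 = 1 + s)
(m(183) + A)/(G(-195, 146) + 9333) = ((1 + 183) + 332947093/200820295)/(146 + 9333) = (184 + 332947093/200820295)/9479 = (37283881373/200820295)*(1/9479) = 37283881373/1903575576305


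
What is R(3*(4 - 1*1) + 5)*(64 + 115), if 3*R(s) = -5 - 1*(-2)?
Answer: -179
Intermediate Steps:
R(s) = -1 (R(s) = (-5 - 1*(-2))/3 = (-5 + 2)/3 = (⅓)*(-3) = -1)
R(3*(4 - 1*1) + 5)*(64 + 115) = -(64 + 115) = -1*179 = -179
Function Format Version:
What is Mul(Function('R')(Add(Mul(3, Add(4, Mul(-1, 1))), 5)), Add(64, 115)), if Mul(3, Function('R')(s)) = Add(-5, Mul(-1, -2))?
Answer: -179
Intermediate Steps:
Function('R')(s) = -1 (Function('R')(s) = Mul(Rational(1, 3), Add(-5, Mul(-1, -2))) = Mul(Rational(1, 3), Add(-5, 2)) = Mul(Rational(1, 3), -3) = -1)
Mul(Function('R')(Add(Mul(3, Add(4, Mul(-1, 1))), 5)), Add(64, 115)) = Mul(-1, Add(64, 115)) = Mul(-1, 179) = -179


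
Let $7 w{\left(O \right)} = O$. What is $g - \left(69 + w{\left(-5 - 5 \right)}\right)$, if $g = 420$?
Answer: $\frac{2467}{7} \approx 352.43$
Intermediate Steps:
$w{\left(O \right)} = \frac{O}{7}$
$g - \left(69 + w{\left(-5 - 5 \right)}\right) = 420 - \left(69 + \frac{-5 - 5}{7}\right) = 420 - \left(69 + \frac{1}{7} \left(-10\right)\right) = 420 - \frac{473}{7} = \frac{2467}{7}$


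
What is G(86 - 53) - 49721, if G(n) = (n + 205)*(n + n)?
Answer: -34013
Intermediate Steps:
G(n) = 2*n*(205 + n) (G(n) = (205 + n)*(2*n) = 2*n*(205 + n))
G(86 - 53) - 49721 = 2*(86 - 53)*(205 + (86 - 53)) - 49721 = 2*33*(205 + 33) - 49721 = 2*33*238 - 49721 = 15708 - 49721 = -34013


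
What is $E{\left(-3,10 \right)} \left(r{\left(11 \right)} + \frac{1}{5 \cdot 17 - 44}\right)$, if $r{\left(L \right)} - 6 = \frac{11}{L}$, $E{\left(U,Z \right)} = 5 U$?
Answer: $- \frac{4320}{41} \approx -105.37$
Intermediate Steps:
$r{\left(L \right)} = 6 + \frac{11}{L}$
$E{\left(-3,10 \right)} \left(r{\left(11 \right)} + \frac{1}{5 \cdot 17 - 44}\right) = 5 \left(-3\right) \left(\left(6 + \frac{11}{11}\right) + \frac{1}{5 \cdot 17 - 44}\right) = - 15 \left(\left(6 + 11 \cdot \frac{1}{11}\right) + \frac{1}{85 - 44}\right) = - 15 \left(\left(6 + 1\right) + \frac{1}{41}\right) = - 15 \left(7 + \frac{1}{41}\right) = \left(-15\right) \frac{288}{41} = - \frac{4320}{41}$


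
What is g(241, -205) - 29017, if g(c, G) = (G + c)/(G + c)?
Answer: -29016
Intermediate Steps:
g(c, G) = 1
g(241, -205) - 29017 = 1 - 29017 = -29016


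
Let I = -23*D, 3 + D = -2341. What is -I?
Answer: -53912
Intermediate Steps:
D = -2344 (D = -3 - 2341 = -2344)
I = 53912 (I = -23*(-2344) = 53912)
-I = -1*53912 = -53912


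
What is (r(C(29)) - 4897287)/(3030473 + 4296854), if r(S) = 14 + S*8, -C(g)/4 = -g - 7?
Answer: -4896121/7327327 ≈ -0.66820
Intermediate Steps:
C(g) = 28 + 4*g (C(g) = -4*(-g - 7) = -4*(-7 - g) = 28 + 4*g)
r(S) = 14 + 8*S
(r(C(29)) - 4897287)/(3030473 + 4296854) = ((14 + 8*(28 + 4*29)) - 4897287)/(3030473 + 4296854) = ((14 + 8*(28 + 116)) - 4897287)/7327327 = ((14 + 8*144) - 4897287)*(1/7327327) = ((14 + 1152) - 4897287)*(1/7327327) = (1166 - 4897287)*(1/7327327) = -4896121*1/7327327 = -4896121/7327327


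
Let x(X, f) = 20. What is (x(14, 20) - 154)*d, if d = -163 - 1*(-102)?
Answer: 8174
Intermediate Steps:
d = -61 (d = -163 + 102 = -61)
(x(14, 20) - 154)*d = (20 - 154)*(-61) = -134*(-61) = 8174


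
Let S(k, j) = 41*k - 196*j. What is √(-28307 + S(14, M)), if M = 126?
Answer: I*√52429 ≈ 228.97*I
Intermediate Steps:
S(k, j) = -196*j + 41*k
√(-28307 + S(14, M)) = √(-28307 + (-196*126 + 41*14)) = √(-28307 + (-24696 + 574)) = √(-28307 - 24122) = √(-52429) = I*√52429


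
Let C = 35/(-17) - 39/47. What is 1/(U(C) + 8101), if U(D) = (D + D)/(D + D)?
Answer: 1/8102 ≈ 0.00012343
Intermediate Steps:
C = -2308/799 (C = 35*(-1/17) - 39*1/47 = -35/17 - 39/47 = -2308/799 ≈ -2.8886)
U(D) = 1 (U(D) = (2*D)/((2*D)) = (2*D)*(1/(2*D)) = 1)
1/(U(C) + 8101) = 1/(1 + 8101) = 1/8102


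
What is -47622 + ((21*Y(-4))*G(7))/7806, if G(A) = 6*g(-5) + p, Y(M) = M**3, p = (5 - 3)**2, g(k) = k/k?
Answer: -61958462/1301 ≈ -47624.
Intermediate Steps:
g(k) = 1
p = 4 (p = 2**2 = 4)
G(A) = 10 (G(A) = 6*1 + 4 = 6 + 4 = 10)
-47622 + ((21*Y(-4))*G(7))/7806 = -47622 + ((21*(-4)**3)*10)/7806 = -47622 + ((21*(-64))*10)*(1/7806) = -47622 - 1344*10*(1/7806) = -47622 - 13440*1/7806 = -47622 - 2240/1301 = -61958462/1301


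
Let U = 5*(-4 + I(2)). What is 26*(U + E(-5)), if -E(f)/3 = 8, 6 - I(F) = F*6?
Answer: -1924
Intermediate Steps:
I(F) = 6 - 6*F (I(F) = 6 - F*6 = 6 - 6*F)
E(f) = -24 (E(f) = -3*8 = -24)
U = -50 (U = 5*(-4 + (6 - 6*2)) = 5*(-4 + (6 - 12)) = 5*(-4 - 6) = 5*(-10) = -50)
26*(U + E(-5)) = 26*(-50 - 24) = 26*(-74) = -1924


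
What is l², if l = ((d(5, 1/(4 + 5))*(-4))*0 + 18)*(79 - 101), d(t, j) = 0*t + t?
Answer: 156816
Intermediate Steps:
d(t, j) = t (d(t, j) = 0 + t = t)
l = -396 (l = ((5*(-4))*0 + 18)*(79 - 101) = (-20*0 + 18)*(-22) = (0 + 18)*(-22) = 18*(-22) = -396)
l² = (-396)² = 156816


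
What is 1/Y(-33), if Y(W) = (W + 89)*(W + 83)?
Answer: 1/2800 ≈ 0.00035714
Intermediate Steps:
Y(W) = (83 + W)*(89 + W) (Y(W) = (89 + W)*(83 + W) = (83 + W)*(89 + W))
1/Y(-33) = 1/(7387 + (-33)**2 + 172*(-33)) = 1/(7387 + 1089 - 5676) = 1/2800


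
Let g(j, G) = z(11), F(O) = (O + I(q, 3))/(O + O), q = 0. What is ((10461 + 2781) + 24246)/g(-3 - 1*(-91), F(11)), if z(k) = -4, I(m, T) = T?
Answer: -9372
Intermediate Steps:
F(O) = (3 + O)/(2*O) (F(O) = (O + 3)/(O + O) = (3 + O)/((2*O)) = (3 + O)*(1/(2*O)) = (3 + O)/(2*O))
g(j, G) = -4
((10461 + 2781) + 24246)/g(-3 - 1*(-91), F(11)) = ((10461 + 2781) + 24246)/(-4) = (13242 + 24246)*(-¼) = 37488*(-¼) = -9372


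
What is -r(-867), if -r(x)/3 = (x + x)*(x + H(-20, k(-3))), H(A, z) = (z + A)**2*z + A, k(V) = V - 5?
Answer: 37241118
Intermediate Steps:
k(V) = -5 + V
H(A, z) = A + z*(A + z)**2 (H(A, z) = (A + z)**2*z + A = z*(A + z)**2 + A = A + z*(A + z)**2)
r(x) = -6*x*(-6292 + x) (r(x) = -3*(x + x)*(x + (-20 + (-5 - 3)*(-20 + (-5 - 3))**2)) = -3*2*x*(x + (-20 - 8*(-20 - 8)**2)) = -3*2*x*(x + (-20 - 8*(-28)**2)) = -3*2*x*(x + (-20 - 8*784)) = -3*2*x*(x + (-20 - 6272)) = -3*2*x*(x - 6292) = -3*2*x*(-6292 + x) = -6*x*(-6292 + x))
-r(-867) = -6*(-867)*(6292 - 1*(-867)) = -6*(-867)*(6292 + 867) = -6*(-867)*7159 = -1*(-37241118) = 37241118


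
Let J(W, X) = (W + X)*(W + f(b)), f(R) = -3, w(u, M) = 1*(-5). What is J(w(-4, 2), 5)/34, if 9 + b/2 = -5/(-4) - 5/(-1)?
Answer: 0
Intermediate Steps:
w(u, M) = -5
b = -11/2 (b = -18 + 2*(-5/(-4) - 5/(-1)) = -18 + 2*(-5*(-¼) - 5*(-1)) = -18 + 2*(5/4 + 5) = -18 + 2*(25/4) = -18 + 25/2 = -11/2 ≈ -5.5000)
J(W, X) = (-3 + W)*(W + X) (J(W, X) = (W + X)*(W - 3) = (W + X)*(-3 + W) = (-3 + W)*(W + X))
J(w(-4, 2), 5)/34 = ((-5)² - 3*(-5) - 3*5 - 5*5)/34 = (25 + 15 - 15 - 25)/34 = (1/34)*0 = 0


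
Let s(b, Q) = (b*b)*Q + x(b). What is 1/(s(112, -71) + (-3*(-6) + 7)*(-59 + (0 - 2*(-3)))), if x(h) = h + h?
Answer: -1/891725 ≈ -1.1214e-6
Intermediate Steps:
x(h) = 2*h
s(b, Q) = 2*b + Q*b² (s(b, Q) = (b*b)*Q + 2*b = b²*Q + 2*b = Q*b² + 2*b = 2*b + Q*b²)
1/(s(112, -71) + (-3*(-6) + 7)*(-59 + (0 - 2*(-3)))) = 1/(112*(2 - 71*112) + (-3*(-6) + 7)*(-59 + (0 - 2*(-3)))) = 1/(112*(2 - 7952) + (18 + 7)*(-59 + (0 + 6))) = 1/(112*(-7950) + 25*(-59 + 6)) = 1/(-890400 + 25*(-53)) = 1/(-890400 - 1325) = 1/(-891725) = -1/891725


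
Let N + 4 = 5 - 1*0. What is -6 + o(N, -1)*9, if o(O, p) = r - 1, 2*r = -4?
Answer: -33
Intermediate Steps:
r = -2 (r = (1/2)*(-4) = -2)
N = 1 (N = -4 + (5 - 1*0) = -4 + (5 + 0) = -4 + 5 = 1)
o(O, p) = -3 (o(O, p) = -2 - 1 = -3)
-6 + o(N, -1)*9 = -6 - 3*9 = -6 - 27 = -33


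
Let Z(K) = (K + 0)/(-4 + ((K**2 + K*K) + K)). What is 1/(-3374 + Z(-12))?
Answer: -68/229435 ≈ -0.00029638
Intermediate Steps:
Z(K) = K/(-4 + K + 2*K**2) (Z(K) = K/(-4 + ((K**2 + K**2) + K)) = K/(-4 + (2*K**2 + K)) = K/(-4 + (K + 2*K**2)) = K/(-4 + K + 2*K**2))
1/(-3374 + Z(-12)) = 1/(-3374 - 12/(-4 - 12 + 2*(-12)**2)) = 1/(-3374 - 12/(-4 - 12 + 2*144)) = 1/(-3374 - 12/(-4 - 12 + 288)) = 1/(-3374 - 12/272) = 1/(-3374 - 12*1/272) = 1/(-3374 - 3/68) = 1/(-229435/68) = -68/229435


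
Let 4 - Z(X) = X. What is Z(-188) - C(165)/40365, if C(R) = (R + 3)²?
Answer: 857984/4485 ≈ 191.30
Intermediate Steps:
Z(X) = 4 - X
C(R) = (3 + R)²
Z(-188) - C(165)/40365 = (4 - 1*(-188)) - (3 + 165)²/40365 = (4 + 188) - 168²/40365 = 192 - 28224/40365 = 192 - 1*3136/4485 = 192 - 3136/4485 = 857984/4485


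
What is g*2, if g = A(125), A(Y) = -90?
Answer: -180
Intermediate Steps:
g = -90
g*2 = -90*2 = -180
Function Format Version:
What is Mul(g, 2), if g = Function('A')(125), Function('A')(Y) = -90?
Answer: -180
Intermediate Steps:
g = -90
Mul(g, 2) = Mul(-90, 2) = -180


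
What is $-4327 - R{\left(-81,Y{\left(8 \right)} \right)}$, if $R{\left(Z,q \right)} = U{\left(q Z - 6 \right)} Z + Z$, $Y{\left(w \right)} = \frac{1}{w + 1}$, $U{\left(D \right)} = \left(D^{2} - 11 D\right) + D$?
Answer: $26129$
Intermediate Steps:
$U{\left(D \right)} = D^{2} - 10 D$
$Y{\left(w \right)} = \frac{1}{1 + w}$
$R{\left(Z,q \right)} = Z + Z \left(-16 + Z q\right) \left(-6 + Z q\right)$ ($R{\left(Z,q \right)} = \left(q Z - 6\right) \left(-10 + \left(q Z - 6\right)\right) Z + Z = \left(Z q - 6\right) \left(-10 + \left(Z q - 6\right)\right) Z + Z = \left(-6 + Z q\right) \left(-10 + \left(-6 + Z q\right)\right) Z + Z = \left(-6 + Z q\right) \left(-16 + Z q\right) Z + Z = \left(-16 + Z q\right) \left(-6 + Z q\right) Z + Z = Z \left(-16 + Z q\right) \left(-6 + Z q\right) + Z = Z + Z \left(-16 + Z q\right) \left(-6 + Z q\right)$)
$-4327 - R{\left(-81,Y{\left(8 \right)} \right)} = -4327 - - 81 \left(1 + \left(-16 - \frac{81}{1 + 8}\right) \left(-6 - \frac{81}{1 + 8}\right)\right) = -4327 - - 81 \left(1 + \left(-16 - \frac{81}{9}\right) \left(-6 - \frac{81}{9}\right)\right) = -4327 - - 81 \left(1 + \left(-16 - 9\right) \left(-6 - 9\right)\right) = -4327 - - 81 \left(1 - -375\right) = -4327 - - 81 \left(1 + 375\right) = -4327 - \left(-81\right) 376 = -4327 - -30456 = -4327 + 30456 = 26129$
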